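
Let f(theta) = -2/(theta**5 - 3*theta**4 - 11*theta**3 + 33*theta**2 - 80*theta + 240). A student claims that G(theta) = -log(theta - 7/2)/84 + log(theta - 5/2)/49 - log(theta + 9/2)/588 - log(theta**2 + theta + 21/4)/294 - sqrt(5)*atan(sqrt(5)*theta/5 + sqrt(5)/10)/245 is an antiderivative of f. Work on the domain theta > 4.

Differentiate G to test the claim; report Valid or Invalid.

d/dtheta[G] = -64/(32*theta**5 - 16*theta**4 - 464*theta**3 + 424*theta**2 - 1806*theta + 6615)
d/dtheta[G] - f(theta) = (160*theta**4 - 224*theta**3 - 1264*theta**2 + 1508*theta - 2130)/(32*theta**10 - 112*theta**9 - 768*theta**8 + 3048*theta**7 - 1062*theta**6 + 1017*theta**5 + 47293*theta**4 - 277643*theta**3 + 464535*theta**2 - 962640*theta + 1587600) != 0.

Invalid: d/dtheta[G] - f = (160*theta**4 - 224*theta**3 - 1264*theta**2 + 1508*theta - 2130)/(32*theta**10 - 112*theta**9 - 768*theta**8 + 3048*theta**7 - 1062*theta**6 + 1017*theta**5 + 47293*theta**4 - 277643*theta**3 + 464535*theta**2 - 962640*theta + 1587600), which is not 0.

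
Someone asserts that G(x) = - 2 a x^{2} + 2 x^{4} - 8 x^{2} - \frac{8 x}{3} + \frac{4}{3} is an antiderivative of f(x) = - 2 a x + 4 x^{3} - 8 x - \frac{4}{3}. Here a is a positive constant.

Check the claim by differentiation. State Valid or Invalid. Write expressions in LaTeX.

d/dx[G] = - 4 a x + 8 x^{3} - 16 x - \frac{8}{3}
d/dx[G] - f(x) = - 2 a x + 4 x^{3} - 8 x - \frac{4}{3} != 0.

Invalid: d/dx[G] - f = - 2 a x + 4 x^{3} - 8 x - \frac{4}{3}, which is not 0.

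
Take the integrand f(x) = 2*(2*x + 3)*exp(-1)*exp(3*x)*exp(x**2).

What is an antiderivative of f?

An antiderivative is F(x) = 2*exp(x**2 + 3*x - 1).

The substitution u = x**2 + 3*x - 1 works: f is exactly (dF/du)*(du/dx) for that inner function.
Check: d/dx[2*exp(x**2 + 3*x - 1)] = 4*x*exp(-1)*exp(3*x)*exp(x**2) + 6*exp(-1)*exp(3*x)*exp(x**2), which equals f(x).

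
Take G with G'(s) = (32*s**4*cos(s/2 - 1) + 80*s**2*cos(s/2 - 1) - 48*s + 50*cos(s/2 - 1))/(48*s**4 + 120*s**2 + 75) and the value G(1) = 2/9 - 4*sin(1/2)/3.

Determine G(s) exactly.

Check a candidate G(s) by differentiating: d/ds[G] must match the given G'(s).
A general antiderivative is 4*sin(s/2 - 1)/3 + 2/(4*s**2 + 5) + C.
The condition gives C = 2/9 - 4*sin(1/2)/3 - (2/9 - 4*sin(1/2)/3) = 0.
So G(s) = 4*sin(s/2 - 1)/3 + 2/(4*s**2 + 5).
Check: d/ds[4*sin(s/2 - 1)/3 + 2/(4*s**2 + 5)] = (32*s**4*cos(s/2 - 1) + 80*s**2*cos(s/2 - 1) - 48*s + 50*cos(s/2 - 1))/(48*s**4 + 120*s**2 + 75) = G'(s).

G(s) = 4*sin(s/2 - 1)/3 + 2/(4*s**2 + 5)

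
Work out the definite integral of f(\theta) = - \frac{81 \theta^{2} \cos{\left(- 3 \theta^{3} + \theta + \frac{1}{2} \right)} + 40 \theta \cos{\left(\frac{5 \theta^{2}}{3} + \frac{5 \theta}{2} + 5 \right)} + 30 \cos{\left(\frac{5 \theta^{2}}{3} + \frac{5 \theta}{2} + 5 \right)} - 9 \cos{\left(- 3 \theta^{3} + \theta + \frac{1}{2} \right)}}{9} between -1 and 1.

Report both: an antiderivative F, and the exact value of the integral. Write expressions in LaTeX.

An antiderivative F(\theta) passes only if d/d\theta[F] lands on f(\theta) exactly.
F(\theta) = \frac{- 4 \sin{\left(\frac{5 \theta^{2}}{3} + \frac{5 \theta}{2} + 5 \right)} + 3 \sin{\left(- 3 \theta^{3} + \theta + \frac{1}{2} \right)}}{3} is an antiderivative of f.
Check: d/d\theta[\frac{- 4 \sin{\left(\frac{5 \theta^{2}}{3} + \frac{5 \theta}{2} + 5 \right)} + 3 \sin{\left(- 3 \theta^{3} + \theta + \frac{1}{2} \right)}}{3}] = - 9 \theta^{2} \cos{\left(- 3 \theta^{3} + \theta + \frac{1}{2} \right)} - \frac{40 \theta \cos{\left(\frac{5 \theta^{2}}{3} + \frac{5 \theta}{2} + 5 \right)}}{9} - \frac{10 \cos{\left(\frac{5 \theta^{2}}{3} + \frac{5 \theta}{2} + 5 \right)}}{3} + \cos{\left(- 3 \theta^{3} + \theta + \frac{1}{2} \right)}, which equals f(\theta).
F(1) = - \sin{\left(\frac{3}{2} \right)} - \frac{4 \sin{\left(\frac{55}{6} \right)}}{3}; F(-1) = \sin{\left(\frac{5}{2} \right)} - \frac{4 \sin{\left(\frac{25}{6} \right)}}{3}.
Integral = F(1) - F(-1) = \frac{4 \sin{\left(\frac{25}{6} \right)}}{3} - \sin{\left(\frac{3}{2} \right)} - \sin{\left(\frac{5}{2} \right)} - \frac{4 \sin{\left(\frac{55}{6} \right)}}{3}.

Antiderivative: F(\theta) = \frac{- 4 \sin{\left(\frac{5 \theta^{2}}{3} + \frac{5 \theta}{2} + 5 \right)} + 3 \sin{\left(- 3 \theta^{3} + \theta + \frac{1}{2} \right)}}{3}; value = \frac{4 \sin{\left(\frac{25}{6} \right)}}{3} - \sin{\left(\frac{3}{2} \right)} - \sin{\left(\frac{5}{2} \right)} - \frac{4 \sin{\left(\frac{55}{6} \right)}}{3}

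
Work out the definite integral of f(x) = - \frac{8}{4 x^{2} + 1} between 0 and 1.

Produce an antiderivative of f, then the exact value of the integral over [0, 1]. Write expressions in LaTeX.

Recover f(x) by differentiating a candidate F(x); any mismatch rules it out.
F(x) = - 4 \operatorname{atan}{\left(2 x \right)} is an antiderivative of f.
Check: d/dx[- 4 \operatorname{atan}{\left(2 x \right)}] = - \frac{8}{4 x^{2} + 1} = f(x).
F(1) = - 4 \operatorname{atan}{\left(2 \right)}; F(0) = 0.
Integral = F(1) - F(0) = - 4 \operatorname{atan}{\left(2 \right)}.

Antiderivative: F(x) = - 4 \operatorname{atan}{\left(2 x \right)}; value = - 4 \operatorname{atan}{\left(2 \right)}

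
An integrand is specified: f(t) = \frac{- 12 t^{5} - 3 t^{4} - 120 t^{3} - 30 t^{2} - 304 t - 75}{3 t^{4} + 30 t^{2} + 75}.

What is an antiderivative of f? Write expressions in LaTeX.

An antiderivative is F(t) = - 2 t^{2} - t + \frac{1}{\frac{3 t^{2}}{2} + \frac{15}{2}}.

A first test for any F(t): its t-derivative must equal f(t) identically.
Check: d/dt[- 2 t^{2} - t + \frac{1}{\frac{3 t^{2}}{2} + \frac{15}{2}}] = \frac{- 12 t^{5} - 3 t^{4} - 120 t^{3} - 30 t^{2} - 304 t - 75}{3 t^{4} + 30 t^{2} + 75} = f(t).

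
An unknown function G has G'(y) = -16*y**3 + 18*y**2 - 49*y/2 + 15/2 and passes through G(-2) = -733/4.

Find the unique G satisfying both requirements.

G'(y) matches the chain-rule pattern g'(h)*h' with inner function h(y) = -2*y**2 + 3*y/2 - 5/2; substituting u = h(y) collapses the integral.
A general antiderivative is -(-2*y**2 + 3*y/2 - 5/2)**2 + C.
The condition gives C = -733/4 - (-729/4) = -1.
So G(y) = -(16*y**4 - 24*y**3 + 49*y**2 - 30*y + 29)/4.
Check: d/dy[-(16*y**4 - 24*y**3 + 49*y**2 - 30*y + 29)/4] = -16*y**3 + 18*y**2 - 49*y/2 + 15/2 = G'(y).

G(y) = -(16*y**4 - 24*y**3 + 49*y**2 - 30*y + 29)/4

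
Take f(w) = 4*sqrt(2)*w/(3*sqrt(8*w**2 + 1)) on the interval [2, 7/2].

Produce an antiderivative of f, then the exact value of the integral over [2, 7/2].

f matches the chain-rule pattern g'(h)*h' with inner function h(w) = 4*w**2 + 1/2; substituting u = h(w) collapses the integral.
F(w) = sqrt(4*w**2 + 1/2)/3 is an antiderivative of f.
Check: d/dw[sqrt(4*w**2 + 1/2)/3] = 4*sqrt(2)*w/(3*sqrt(8*w**2 + 1)) = f(w).
F(7/2) = sqrt(22)/2; F(2) = sqrt(66)/6.
Integral = F(7/2) - F(2) = -sqrt(66)/6 + sqrt(22)/2.

Antiderivative: F(w) = sqrt(4*w**2 + 1/2)/3; value = -sqrt(66)/6 + sqrt(22)/2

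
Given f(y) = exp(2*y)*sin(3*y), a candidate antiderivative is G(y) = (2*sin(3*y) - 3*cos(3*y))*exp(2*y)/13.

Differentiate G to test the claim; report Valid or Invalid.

Valid - the claim checks out under differentiation.

d/dy[G] = exp(2*y)*sin(3*y)
This equals f(y) exactly, so the claim holds.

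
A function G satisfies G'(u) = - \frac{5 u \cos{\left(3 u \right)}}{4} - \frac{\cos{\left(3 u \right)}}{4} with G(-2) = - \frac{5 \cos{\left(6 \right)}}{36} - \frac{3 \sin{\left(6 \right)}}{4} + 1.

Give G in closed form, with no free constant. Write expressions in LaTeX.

G(u) = - \frac{15 u \sin{\left(3 u \right)} + 3 \sin{\left(3 u \right)} + 5 \cos{\left(3 u \right)} - 36}{36}

Integrate term by term and add the pieces.
A general antiderivative is - \frac{5 u \sin{\left(3 u \right)}}{12} - \frac{\sin{\left(3 u \right)}}{12} - \frac{5 \cos{\left(3 u \right)}}{36} + C.
The condition gives C = - \frac{5 \cos{\left(6 \right)}}{36} - \frac{3 \sin{\left(6 \right)}}{4} + 1 - (- \frac{5 \cos{\left(6 \right)}}{36} - \frac{3 \sin{\left(6 \right)}}{4}) = 1.
So G(u) = - \frac{15 u \sin{\left(3 u \right)} + 3 \sin{\left(3 u \right)} + 5 \cos{\left(3 u \right)} - 36}{36}.
Check: d/du[- \frac{15 u \sin{\left(3 u \right)} + 3 \sin{\left(3 u \right)} + 5 \cos{\left(3 u \right)} - 36}{36}] = - \frac{5 u \cos{\left(3 u \right)}}{4} - \frac{\cos{\left(3 u \right)}}{4} = G'(u).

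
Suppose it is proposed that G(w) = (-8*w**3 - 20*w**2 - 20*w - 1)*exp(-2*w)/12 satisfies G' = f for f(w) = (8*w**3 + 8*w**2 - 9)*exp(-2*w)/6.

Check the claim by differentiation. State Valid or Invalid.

Valid - differentiating G returns exactly f.

d/dw[G] = (8*w**3 + 8*w**2 - 9)*exp(-2*w)/6
This equals f(w) exactly, so the claim holds.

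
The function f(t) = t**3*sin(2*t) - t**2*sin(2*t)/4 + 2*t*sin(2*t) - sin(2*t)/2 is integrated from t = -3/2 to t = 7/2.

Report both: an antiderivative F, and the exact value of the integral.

Integrate term by term and add the pieces.
F(t) = -t**3*cos(2*t)/2 + 3*t**2*sin(2*t)/4 + t**2*cos(2*t)/8 - t*sin(2*t)/8 - t*cos(2*t)/4 + sin(2*t)/8 + 3*cos(2*t)/16 is an antiderivative of f.
Check: d/dt[-t**3*cos(2*t)/2 + 3*t**2*sin(2*t)/4 + t**2*cos(2*t)/8 - t*sin(2*t)/8 - t*cos(2*t)/4 + sin(2*t)/8 + 3*cos(2*t)/16] = t**3*sin(2*t) - t**2*sin(2*t)/4 + 2*t*sin(2*t) - sin(2*t)/2 = f(t).
F(7/2) = -659*cos(7)/32 + 71*sin(7)/8; F(-3/2) = 81*cos(3)/32 - 2*sin(3).
Integral = F(7/2) - F(-3/2) = -659*cos(7)/32 + 2*sin(3) - 81*cos(3)/32 + 71*sin(7)/8.

Antiderivative: F(t) = -t**3*cos(2*t)/2 + 3*t**2*sin(2*t)/4 + t**2*cos(2*t)/8 - t*sin(2*t)/8 - t*cos(2*t)/4 + sin(2*t)/8 + 3*cos(2*t)/16; value = -659*cos(7)/32 + 2*sin(3) - 81*cos(3)/32 + 71*sin(7)/8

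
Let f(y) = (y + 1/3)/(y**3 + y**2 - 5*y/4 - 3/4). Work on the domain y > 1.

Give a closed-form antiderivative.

An antiderivative is F(y) = 16*log(y - 1)/45 + log(y + 1/2)/9 - 7*log(y + 3/2)/15.

The denominator factors as 3*(y - 1)*(2*y + 1)*(2*y + 3); partial fractions split f into directly integrable pieces: -14/(15*(2*y + 3)) + 2/(9*(2*y + 1)) + 16/(45*(y - 1)).
Check: d/dy[16*log(y - 1)/45 + log(y + 1/2)/9 - 7*log(y + 3/2)/15] = (12*y + 4)/(12*y**3 + 12*y**2 - 15*y - 9), which equals f(y).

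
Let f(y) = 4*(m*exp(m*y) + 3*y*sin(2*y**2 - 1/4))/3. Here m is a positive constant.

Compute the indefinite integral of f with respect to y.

Since d/dy undoes antidifferentiation here, F'(y) = f(y) is required of F(y).
Check: d/dy[4*exp(m*y)/3 - cos(2*y**2 - 1/4)] = 4*m*exp(m*y)/3 + 4*y*sin(2*y**2 - 1/4), which equals f(y).

F(y) = 4*exp(m*y)/3 - cos(2*y**2 - 1/4) + C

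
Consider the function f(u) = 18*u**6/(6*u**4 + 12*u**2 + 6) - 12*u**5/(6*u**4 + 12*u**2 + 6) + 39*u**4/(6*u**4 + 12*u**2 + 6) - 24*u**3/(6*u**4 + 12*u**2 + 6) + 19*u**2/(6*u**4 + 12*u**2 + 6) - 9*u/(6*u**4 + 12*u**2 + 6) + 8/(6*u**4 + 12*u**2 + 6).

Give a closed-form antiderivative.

An antiderivative is F(u) = (12*u**5 - 12*u**4 + 18*u**3 - 12*u**2 + 16*u - 3)/(12*u**2 + 12).

Integrate term by term and add the pieces.
Check: d/du[(12*u**5 - 12*u**4 + 18*u**3 - 12*u**2 + 16*u - 3)/(12*u**2 + 12)] = (18*u**6 - 12*u**5 + 39*u**4 - 24*u**3 + 19*u**2 - 9*u + 8)/(6*u**4 + 12*u**2 + 6), which equals f(u).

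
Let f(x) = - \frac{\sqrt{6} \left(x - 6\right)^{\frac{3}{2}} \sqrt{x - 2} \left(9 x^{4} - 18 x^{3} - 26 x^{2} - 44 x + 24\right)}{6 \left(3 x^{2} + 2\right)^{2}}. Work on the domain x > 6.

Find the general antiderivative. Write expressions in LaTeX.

F(x) = - \frac{4 x \left(\frac{x}{2} - 3\right)^{\frac{5}{2}} \left(3 x - 6\right)^{\frac{3}{2}}}{9 \left(3 x^{2} + 2\right)} + C

Since d/dx undoes antidifferentiation here, F'(x) = f(x) is required of F(x).
Check: d/dx[- \frac{4 x \left(\frac{x}{2} - 3\right)^{\frac{5}{2}} \left(3 x - 6\right)^{\frac{3}{2}}}{9 \left(3 x^{2} + 2\right)}] = \frac{- 9 \sqrt{3} x^{5} \sqrt{x - 6} \sqrt{x - 2} + 72 \sqrt{3} x^{4} \sqrt{x - 6} \sqrt{x - 2} - 82 \sqrt{3} x^{3} \sqrt{x - 6} \sqrt{x - 2} - 112 \sqrt{3} x^{2} \sqrt{x - 6} \sqrt{x - 2} - 288 \sqrt{3} x \sqrt{x - 6} \sqrt{x - 2} + 144 \sqrt{3} \sqrt{x - 6} \sqrt{x - 2}}{27 \sqrt{2} x^{4} + 36 \sqrt{2} x^{2} + 12 \sqrt{2}}, which equals f(x).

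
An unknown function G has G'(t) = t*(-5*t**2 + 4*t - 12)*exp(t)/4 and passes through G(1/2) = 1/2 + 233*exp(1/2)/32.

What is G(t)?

G(t) = (-5*t**3 + 19*t**2 - 50*t + 50)*exp(t)/4 + 1/2

G'(t) has the shape u'v + uv' for u = -5*t**3/4 + 19*t**2/4 - 25*t/2 + 25/2 and v = exp(t) — it is the derivative of the product u*v.
A general antiderivative is (-5*t**3 + 19*t**2 - 50*t + 50)*exp(t)/4 + C.
The condition gives C = 1/2 + 233*exp(1/2)/32 - (233*exp(1/2)/32) = 1/2.
So G(t) = (-5*t**3 + 19*t**2 - 50*t + 50)*exp(t)/4 + 1/2.
Check: d/dt[(-5*t**3 + 19*t**2 - 50*t + 50)*exp(t)/4 + 1/2] = -5*t**3*exp(t)/4 + t**2*exp(t) - 3*t*exp(t), which equals G'(t).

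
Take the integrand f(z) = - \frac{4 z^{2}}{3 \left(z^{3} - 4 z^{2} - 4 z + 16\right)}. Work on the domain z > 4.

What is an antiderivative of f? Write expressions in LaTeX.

Factor the denominator (3 \left(z - 4\right) \left(z - 2\right) \left(z + 2\right)) and decompose: f = - \frac{2}{9 \left(z + 2\right)} + \frac{2}{3 \left(z - 2\right)} - \frac{16}{9 \left(z - 4\right)}; each piece integrates to a log, atan, or power term.
Check: d/dz[\frac{2 \left(- 8 \log{\left(z - 4 \right)} + 3 \log{\left(z - 2 \right)} - \log{\left(z + 2 \right)}\right)}{9}] = - \frac{4 z^{2}}{3 z^{3} - 12 z^{2} - 12 z + 48}, which equals f(z).

An antiderivative is F(z) = \frac{2 \left(- 8 \log{\left(z - 4 \right)} + 3 \log{\left(z - 2 \right)} - \log{\left(z + 2 \right)}\right)}{9}.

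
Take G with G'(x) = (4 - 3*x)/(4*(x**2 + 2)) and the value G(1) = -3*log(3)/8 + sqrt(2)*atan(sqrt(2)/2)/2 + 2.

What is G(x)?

G(x) = -3*log(x**2 + 2)/8 + sqrt(2)*atan(sqrt(2)*x/2)/2 + 2

Recover the given G'(x) by differentiating a candidate G(x); any mismatch rules it out.
A general antiderivative is -3*log(x**2 + 2)/8 + sqrt(2)*atan(sqrt(2)*x/2)/2 + C.
The condition gives C = -3*log(3)/8 + sqrt(2)*atan(sqrt(2)/2)/2 + 2 - (-3*log(3)/8 + sqrt(2)*atan(sqrt(2)/2)/2) = 2.
So G(x) = -3*log(x**2 + 2)/8 + sqrt(2)*atan(sqrt(2)*x/2)/2 + 2.
Check: d/dx[-3*log(x**2 + 2)/8 + sqrt(2)*atan(sqrt(2)*x/2)/2 + 2] = (4 - 3*x)/(4*x**2 + 8), which equals G'(x).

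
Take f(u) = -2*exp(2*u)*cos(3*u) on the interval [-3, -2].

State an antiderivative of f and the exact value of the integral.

Antiderivative: F(u) = -6*exp(2*u)*sin(3*u)/13 - 4*exp(2*u)*cos(3*u)/13; value = -4*exp(-4)*cos(6)/13 + 6*exp(-4)*sin(6)/13 + 4*exp(-6)*cos(9)/13 - 6*exp(-6)*sin(9)/13

For F(u) to be correct the identity F'(u) - f(u) = 0 must hold.
F(u) = -6*exp(2*u)*sin(3*u)/13 - 4*exp(2*u)*cos(3*u)/13 is an antiderivative of f.
Check: d/du[-6*exp(2*u)*sin(3*u)/13 - 4*exp(2*u)*cos(3*u)/13] = -2*exp(2*u)*cos(3*u) = f(u).
F(-2) = -4*exp(-4)*cos(6)/13 + 6*exp(-4)*sin(6)/13; F(-3) = 6*exp(-6)*sin(9)/13 - 4*exp(-6)*cos(9)/13.
Integral = F(-2) - F(-3) = -4*exp(-4)*cos(6)/13 + 6*exp(-4)*sin(6)/13 + 4*exp(-6)*cos(9)/13 - 6*exp(-6)*sin(9)/13.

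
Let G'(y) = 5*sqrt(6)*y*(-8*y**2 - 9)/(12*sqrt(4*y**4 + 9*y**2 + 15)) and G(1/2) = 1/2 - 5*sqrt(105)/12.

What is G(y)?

The substitution u = 2*y**4/3 + 3*y**2/2 + 5/2 works: G'(y) is exactly (dG/du)*(du/dy) for that inner function.
A general antiderivative is -5*sqrt(2*y**4/3 + 3*y**2/2 + 5/2)/2 + C.
The condition gives C = 1/2 - 5*sqrt(105)/12 - (-5*sqrt(105)/12) = 1/2.
So G(y) = -(5*sqrt(6)*sqrt(4*y**4 + 9*y**2 + 15) - 6)/12.
Check: d/dy[-(5*sqrt(6)*sqrt(4*y**4 + 9*y**2 + 15) - 6)/12] = (-40*sqrt(6)*y**3 - 45*sqrt(6)*y)/(12*sqrt(4*y**4 + 9*y**2 + 15)), which equals G'(y).

G(y) = -(5*sqrt(6)*sqrt(4*y**4 + 9*y**2 + 15) - 6)/12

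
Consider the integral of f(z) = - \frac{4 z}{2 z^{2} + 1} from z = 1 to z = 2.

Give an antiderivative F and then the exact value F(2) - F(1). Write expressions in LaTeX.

f matches the chain-rule pattern g'(h)*h' with inner function h(z) = 4 z^{2} + 2; substituting u = h(z) collapses the integral.
F(z) = - \log{\left(4 z^{2} + 2 \right)} is an antiderivative of f.
Check: d/dz[- \log{\left(4 z^{2} + 2 \right)}] = - \frac{4 z}{2 z^{2} + 1} = f(z).
F(2) = - \log{\left(18 \right)}; F(1) = - \log{\left(6 \right)}.
Integral = F(2) - F(1) = - \log{\left(18 \right)} + \log{\left(6 \right)}.

Antiderivative: F(z) = - \log{\left(4 z^{2} + 2 \right)}; value = - \log{\left(18 \right)} + \log{\left(6 \right)}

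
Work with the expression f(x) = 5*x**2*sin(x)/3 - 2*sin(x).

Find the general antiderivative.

F(x) = -5*x**2*cos(x)/3 + 10*x*sin(x)/3 + 16*cos(x)/3 + C

The integrand splits into summands that can be handled one at a time.
Check: d/dx[-5*x**2*cos(x)/3 + 10*x*sin(x)/3 + 16*cos(x)/3] = 5*x**2*sin(x)/3 - 2*sin(x) = f(x).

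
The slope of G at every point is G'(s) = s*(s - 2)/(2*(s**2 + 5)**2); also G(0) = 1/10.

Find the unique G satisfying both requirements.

G(s) = -s/(4*s**2 + 20) + sqrt(5)*atan(sqrt(5)*s/5)/20 + 2/(4*s**2 + 20)

Whatever form G(s) takes, its d/ds must return the stated G'(s).
A general antiderivative is (2 - s)/(4*s**2 + 20) + sqrt(5)*atan(sqrt(5)*s/5)/20 + C.
The condition gives C = 1/10 - (1/10) = 0.
So G(s) = -s/(4*s**2 + 20) + sqrt(5)*atan(sqrt(5)*s/5)/20 + 2/(4*s**2 + 20).
Check: d/ds[-s/(4*s**2 + 20) + sqrt(5)*atan(sqrt(5)*s/5)/20 + 2/(4*s**2 + 20)] = (s**2 - 2*s)/(2*s**4 + 20*s**2 + 50), which equals G'(s).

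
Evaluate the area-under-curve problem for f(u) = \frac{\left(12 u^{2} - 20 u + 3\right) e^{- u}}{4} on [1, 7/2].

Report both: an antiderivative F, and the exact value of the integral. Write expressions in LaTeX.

Antiderivative: F(u) = \frac{\left(- 12 u^{2} - 4 u - 7\right) e^{- u}}{4}; value = - \frac{42}{e^{\frac{7}{2}}} + \frac{23}{4 e}

Recognize the product-rule pattern: f = v'r + vr' with v = - 3 u^{2} - u - \frac{7}{4}, r = e^{- u}, so integration by parts undoes it.
F(u) = \frac{\left(- 12 u^{2} - 4 u - 7\right) e^{- u}}{4} is an antiderivative of f.
Check: d/du[\frac{\left(- 12 u^{2} - 4 u - 7\right) e^{- u}}{4}] = \frac{\left(12 u^{2} - 20 u + 3\right) e^{- u}}{4} = f(u).
F(7/2) = - \frac{42}{e^{\frac{7}{2}}}; F(1) = - \frac{23}{4 e}.
Integral = F(7/2) - F(1) = - \frac{42}{e^{\frac{7}{2}}} + \frac{23}{4 e}.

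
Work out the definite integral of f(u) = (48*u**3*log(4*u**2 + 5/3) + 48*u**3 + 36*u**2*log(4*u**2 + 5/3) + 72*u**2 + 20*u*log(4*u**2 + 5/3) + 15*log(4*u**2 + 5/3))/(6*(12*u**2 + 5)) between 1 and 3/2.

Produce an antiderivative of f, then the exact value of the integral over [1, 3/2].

Antiderivative: F(u) = u*(2*u + 3)*log(4*u**2 + 5/3)/6; value = -5*log(17/3)/6 + 3*log(32/3)/2

f has the shape v'r + vr' for v = u**2/3 + u/2 and r = log(4*u**2 + 5/3) — it is the derivative of the product v*r.
F(u) = u*(2*u + 3)*log(4*u**2 + 5/3)/6 is an antiderivative of f.
Check: d/du[u*(2*u + 3)*log(4*u**2 + 5/3)/6] = (48*u**3*log(4*u**2 + 5/3) + 48*u**3 + 36*u**2*log(4*u**2 + 5/3) + 72*u**2 + 20*u*log(4*u**2 + 5/3) + 15*log(4*u**2 + 5/3))/(72*u**2 + 30), which equals f(u).
F(3/2) = 3*log(32/3)/2; F(1) = 5*log(17/3)/6.
Integral = F(3/2) - F(1) = -5*log(17/3)/6 + 3*log(32/3)/2.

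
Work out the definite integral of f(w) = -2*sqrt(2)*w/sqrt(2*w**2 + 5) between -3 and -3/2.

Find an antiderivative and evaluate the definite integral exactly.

Antiderivative: F(w) = -sqrt(2)*sqrt(2*w**2 + 5); value = -sqrt(19) + sqrt(46)

f matches the chain-rule pattern g'(h)*h' with inner function h(w) = w**2 + 5/2; substituting u = h(w) collapses the integral.
F(w) = -sqrt(2)*sqrt(2*w**2 + 5) is an antiderivative of f.
Check: d/dw[-sqrt(2)*sqrt(2*w**2 + 5)] = -2*sqrt(2)*w/sqrt(2*w**2 + 5) = f(w).
F(-3/2) = -sqrt(19); F(-3) = -sqrt(46).
Integral = F(-3/2) - F(-3) = -sqrt(19) + sqrt(46).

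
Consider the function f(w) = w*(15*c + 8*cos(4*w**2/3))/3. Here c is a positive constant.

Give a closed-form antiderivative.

For F(w) to be correct the identity F'(w) - f(w) = 0 must hold.
Check: d/dw[5*c*w**2/2 + sin(4*w**2/3)] = 5*c*w + 8*w*cos(4*w**2/3)/3, which equals f(w).

An antiderivative is F(w) = 5*c*w**2/2 + sin(4*w**2/3).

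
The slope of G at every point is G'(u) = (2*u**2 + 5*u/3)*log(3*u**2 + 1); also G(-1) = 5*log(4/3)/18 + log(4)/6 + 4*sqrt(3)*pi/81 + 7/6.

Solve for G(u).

Since d/du undoes antidifferentiation here, G(u) must give back the stated G'(u).
A general antiderivative is -4*u**3/9 - 5*u**2/6 + 4*u/9 + (2*u**3/3 + 5*u**2/6)*log(3*u**2 + 1) + 5*log(u**2 + 1/3)/18 - 4*sqrt(3)*atan(sqrt(3)*u)/27 + C.
The condition gives C = 5*log(4/3)/18 + log(4)/6 + 4*sqrt(3)*pi/81 + 7/6 - (-5/6 + 5*log(4/3)/18 + log(4)/6 + 4*sqrt(3)*pi/81) = 2.
So G(u) = 2*u**3*log(3*u**2 + 1)/3 - 4*u**3/9 + 5*u**2*log(3*u**2 + 1)/6 - 5*u**2/6 + 4*u/9 + 5*log(u**2 + 1/3)/18 - 4*sqrt(3)*atan(sqrt(3)*u)/27 + 2.
Check: d/du[2*u**3*log(3*u**2 + 1)/3 - 4*u**3/9 + 5*u**2*log(3*u**2 + 1)/6 - 5*u**2/6 + 4*u/9 + 5*log(u**2 + 1/3)/18 - 4*sqrt(3)*atan(sqrt(3)*u)/27 + 2] = 2*u**2*log(3*u**2 + 1) + 5*u*log(3*u**2 + 1)/3, which equals G'(u).

G(u) = 2*u**3*log(3*u**2 + 1)/3 - 4*u**3/9 + 5*u**2*log(3*u**2 + 1)/6 - 5*u**2/6 + 4*u/9 + 5*log(u**2 + 1/3)/18 - 4*sqrt(3)*atan(sqrt(3)*u)/27 + 2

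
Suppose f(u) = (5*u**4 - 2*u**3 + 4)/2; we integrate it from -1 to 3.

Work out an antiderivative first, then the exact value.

Antiderivative: F(u) = u**5/2 - u**4/4 + 2*u; value = 110

A candidate is checked by its d/du: the result must match f(u).
F(u) = u**5/2 - u**4/4 + 2*u is an antiderivative of f.
Check: d/du[u**5/2 - u**4/4 + 2*u] = 5*u**4/2 - u**3 + 2, which equals f(u).
F(3) = 429/4; F(-1) = -11/4.
Integral = F(3) - F(-1) = 110.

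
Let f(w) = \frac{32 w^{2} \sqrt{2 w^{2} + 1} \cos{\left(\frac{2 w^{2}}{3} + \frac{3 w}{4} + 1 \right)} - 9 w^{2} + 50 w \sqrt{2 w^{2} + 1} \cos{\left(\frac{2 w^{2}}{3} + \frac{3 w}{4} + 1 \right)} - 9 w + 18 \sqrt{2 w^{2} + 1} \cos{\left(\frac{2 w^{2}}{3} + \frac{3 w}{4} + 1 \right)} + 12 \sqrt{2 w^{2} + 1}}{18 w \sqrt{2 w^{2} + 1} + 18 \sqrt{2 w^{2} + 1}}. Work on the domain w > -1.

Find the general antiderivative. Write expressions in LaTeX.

Whatever form F(w) takes, F'(w) = f(w) is non-negotiable.
Check: d/dw[- \frac{\sqrt{2 w^{2} + 1}}{4} + \frac{2 \log{\left(w + 1 \right)}}{3} + \frac{4 \sin{\left(\frac{2 w^{2}}{3} + \frac{3 w}{4} + 1 \right)}}{3}] = \frac{32 w^{2} \sqrt{2 w^{2} + 1} \cos{\left(\frac{2 w^{2}}{3} + \frac{3 w}{4} + 1 \right)} - 9 w^{2} + 50 w \sqrt{2 w^{2} + 1} \cos{\left(\frac{2 w^{2}}{3} + \frac{3 w}{4} + 1 \right)} - 9 w + 18 \sqrt{2 w^{2} + 1} \cos{\left(\frac{2 w^{2}}{3} + \frac{3 w}{4} + 1 \right)} + 12 \sqrt{2 w^{2} + 1}}{18 w \sqrt{2 w^{2} + 1} + 18 \sqrt{2 w^{2} + 1}} = f(w).

F(w) = - \frac{\sqrt{2 w^{2} + 1}}{4} + \frac{2 \log{\left(w + 1 \right)}}{3} + \frac{4 \sin{\left(\frac{2 w^{2}}{3} + \frac{3 w}{4} + 1 \right)}}{3} + C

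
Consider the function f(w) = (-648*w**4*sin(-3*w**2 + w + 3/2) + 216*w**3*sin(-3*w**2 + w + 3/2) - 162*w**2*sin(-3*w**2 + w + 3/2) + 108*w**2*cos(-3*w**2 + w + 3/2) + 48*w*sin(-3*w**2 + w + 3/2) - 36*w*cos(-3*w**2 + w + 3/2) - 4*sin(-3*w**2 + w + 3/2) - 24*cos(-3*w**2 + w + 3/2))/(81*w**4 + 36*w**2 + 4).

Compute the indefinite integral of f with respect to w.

F(w) = -2*w*cos(-3*w**2 + w + 3/2)/(3*w**2/2 + 1/3) + cos(-3*w**2 + w + 3/2)/(9*w**2/2 + 1) + C

Recover f(w) by differentiating a candidate F(w); any mismatch rules it out.
Check: d/dw[-2*w*cos(-3*w**2 + w + 3/2)/(3*w**2/2 + 1/3) + cos(-3*w**2 + w + 3/2)/(9*w**2/2 + 1)] = (-648*w**4*sin(-3*w**2 + w + 3/2) + 216*w**3*sin(-3*w**2 + w + 3/2) - 162*w**2*sin(-3*w**2 + w + 3/2) + 108*w**2*cos(-3*w**2 + w + 3/2) + 48*w*sin(-3*w**2 + w + 3/2) - 36*w*cos(-3*w**2 + w + 3/2) - 4*sin(-3*w**2 + w + 3/2) - 24*cos(-3*w**2 + w + 3/2))/(81*w**4 + 36*w**2 + 4) = f(w).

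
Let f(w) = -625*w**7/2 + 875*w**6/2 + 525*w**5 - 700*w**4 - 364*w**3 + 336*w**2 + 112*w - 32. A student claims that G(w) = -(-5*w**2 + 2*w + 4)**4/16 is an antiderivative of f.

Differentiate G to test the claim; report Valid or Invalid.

Valid - the claim checks out under differentiation.

d/dw[G] = -625*w**7/2 + 875*w**6/2 + 525*w**5 - 700*w**4 - 364*w**3 + 336*w**2 + 112*w - 32
This equals f(w) exactly, so the claim holds.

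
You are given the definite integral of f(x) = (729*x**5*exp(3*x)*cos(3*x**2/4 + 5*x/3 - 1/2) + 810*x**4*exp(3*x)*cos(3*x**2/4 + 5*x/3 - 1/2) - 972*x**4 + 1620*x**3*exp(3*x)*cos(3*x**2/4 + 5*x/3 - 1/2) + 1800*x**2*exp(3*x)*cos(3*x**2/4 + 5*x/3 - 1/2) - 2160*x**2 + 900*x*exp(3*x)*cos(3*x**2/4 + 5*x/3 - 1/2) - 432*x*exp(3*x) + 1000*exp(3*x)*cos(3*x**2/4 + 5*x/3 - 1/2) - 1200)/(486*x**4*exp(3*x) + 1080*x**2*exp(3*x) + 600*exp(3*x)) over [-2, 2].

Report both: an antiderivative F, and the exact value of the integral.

Since d/dx undoes antidifferentiation here, F'(x) = f(x) is required of F(x).
F(x) = sin(3*x**2/4 + 5*x/3 - 1/2) + 2*exp(-3*x)/3 + 2/(9*x**2/2 + 5) is an antiderivative of f.
Check: d/dx[sin(3*x**2/4 + 5*x/3 - 1/2) + 2*exp(-3*x)/3 + 2/(9*x**2/2 + 5)] = (729*x**5*exp(3*x)*cos(3*x**2/4 + 5*x/3 - 1/2) + 810*x**4*exp(3*x)*cos(3*x**2/4 + 5*x/3 - 1/2) - 972*x**4 + 1620*x**3*exp(3*x)*cos(3*x**2/4 + 5*x/3 - 1/2) + 1800*x**2*exp(3*x)*cos(3*x**2/4 + 5*x/3 - 1/2) - 2160*x**2 + 900*x*exp(3*x)*cos(3*x**2/4 + 5*x/3 - 1/2) - 432*x*exp(3*x) + 1000*exp(3*x)*cos(3*x**2/4 + 5*x/3 - 1/2) - 1200)/(486*x**4*exp(3*x) + 1080*x**2*exp(3*x) + 600*exp(3*x)) = f(x).
F(2) = sin(35/6) + 2*exp(-6)/3 + 2/23; F(-2) = -sin(5/6) + 2/23 + 2*exp(6)/3.
Integral = F(2) - F(-2) = -2*exp(6)/3 + sin(35/6) + 2*exp(-6)/3 + sin(5/6).

Antiderivative: F(x) = sin(3*x**2/4 + 5*x/3 - 1/2) + 2*exp(-3*x)/3 + 2/(9*x**2/2 + 5); value = -2*exp(6)/3 + sin(35/6) + 2*exp(-6)/3 + sin(5/6)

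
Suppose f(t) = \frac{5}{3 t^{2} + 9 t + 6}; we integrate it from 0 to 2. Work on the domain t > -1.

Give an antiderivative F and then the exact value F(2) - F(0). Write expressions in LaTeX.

Antiderivative: F(t) = \frac{5 \log{\left(t + 1 \right)}}{3} - \frac{5 \log{\left(t + 2 \right)}}{3}; value = - \frac{5 \log{\left(4 \right)}}{3} + \frac{5 \log{\left(2 \right)}}{3} + \frac{5 \log{\left(3 \right)}}{3}

The denominator factors as 3 \left(t + 1\right) \left(t + 2\right); partial fractions split f into directly integrable pieces: - \frac{5}{3 \left(t + 2\right)} + \frac{5}{3 \left(t + 1\right)}.
F(t) = \frac{5 \log{\left(t + 1 \right)}}{3} - \frac{5 \log{\left(t + 2 \right)}}{3} is an antiderivative of f.
Check: d/dt[\frac{5 \log{\left(t + 1 \right)}}{3} - \frac{5 \log{\left(t + 2 \right)}}{3}] = \frac{5}{3 t^{2} + 9 t + 6} = f(t).
F(2) = - \frac{5 \log{\left(4 \right)}}{3} + \frac{5 \log{\left(3 \right)}}{3}; F(0) = - \frac{5 \log{\left(2 \right)}}{3}.
Integral = F(2) - F(0) = - \frac{5 \log{\left(4 \right)}}{3} + \frac{5 \log{\left(2 \right)}}{3} + \frac{5 \log{\left(3 \right)}}{3}.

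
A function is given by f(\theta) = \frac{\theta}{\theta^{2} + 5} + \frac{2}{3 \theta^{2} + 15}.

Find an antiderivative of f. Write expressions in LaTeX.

Integrate term by term and add the pieces.
Check: d/d\theta[\frac{\log{\left(\theta^{2} + 5 \right)}}{2} + \frac{2 \sqrt{5} \operatorname{atan}{\left(\frac{\sqrt{5} \theta}{5} \right)}}{15}] = \frac{3 \theta + 2}{3 \theta^{2} + 15}, which equals f(\theta).

An antiderivative is F(\theta) = \frac{\log{\left(\theta^{2} + 5 \right)}}{2} + \frac{2 \sqrt{5} \operatorname{atan}{\left(\frac{\sqrt{5} \theta}{5} \right)}}{15}.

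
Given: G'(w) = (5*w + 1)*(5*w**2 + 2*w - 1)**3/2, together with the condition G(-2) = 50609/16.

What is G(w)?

The substitution u = 5*w**2/2 + w - 1/2 works: G'(w) is exactly (dG/du)*(du/dw) for that inner function.
A general antiderivative is (5*w**2/2 + w - 1/2)**4 + C.
The condition gives C = 50609/16 - (50625/16) = -1.
So G(w) = 625*w**8/16 + 125*w**7/2 + 25*w**6/4 - 55*w**5/2 - 37*w**4/8 + 11*w**3/2 + w**2/4 - w/2 - 15/16.
Check: d/dw[625*w**8/16 + 125*w**7/2 + 25*w**6/4 - 55*w**5/2 - 37*w**4/8 + 11*w**3/2 + w**2/4 - w/2 - 15/16] = 625*w**7/2 + 875*w**6/2 + 75*w**5/2 - 275*w**4/2 - 37*w**3/2 + 33*w**2/2 + w/2 - 1/2, which equals G'(w).

G(w) = 625*w**8/16 + 125*w**7/2 + 25*w**6/4 - 55*w**5/2 - 37*w**4/8 + 11*w**3/2 + w**2/4 - w/2 - 15/16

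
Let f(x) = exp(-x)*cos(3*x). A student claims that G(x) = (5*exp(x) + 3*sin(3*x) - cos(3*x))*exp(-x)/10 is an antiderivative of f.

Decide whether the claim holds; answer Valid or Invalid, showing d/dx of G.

d/dx[G] = exp(-x)*cos(3*x)
This equals f(x) exactly, so the claim holds.

Valid: G'(x) = f(x).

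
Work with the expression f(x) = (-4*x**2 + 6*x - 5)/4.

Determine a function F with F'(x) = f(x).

An antiderivative F(x) passes only if d/dx[F] lands on f(x) exactly.
Check: d/dx[-x*(4*x**2 - 9*x + 15)/12] = -x**2 + 3*x/2 - 5/4, which equals f(x).

An antiderivative is F(x) = -x*(4*x**2 - 9*x + 15)/12.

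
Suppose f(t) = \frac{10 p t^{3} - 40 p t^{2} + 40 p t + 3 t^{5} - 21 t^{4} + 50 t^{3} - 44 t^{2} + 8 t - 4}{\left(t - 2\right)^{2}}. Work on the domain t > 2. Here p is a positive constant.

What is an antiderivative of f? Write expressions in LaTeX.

An antiderivative is F(t) = 5 p t^{2} + \frac{3 t^{4}}{4} - 3 t^{3} + t^{2} + \frac{4}{t - 2}.

Differentiate the proposed F(t) back; it has to land on f(t) exactly.
Check: d/dt[5 p t^{2} + \frac{3 t^{4}}{4} - 3 t^{3} + t^{2} + \frac{4}{t - 2}] = \frac{10 p t^{3} - 40 p t^{2} + 40 p t + 3 t^{5} - 21 t^{4} + 50 t^{3} - 44 t^{2} + 8 t - 4}{t^{2} - 4 t + 4}, which equals f(t).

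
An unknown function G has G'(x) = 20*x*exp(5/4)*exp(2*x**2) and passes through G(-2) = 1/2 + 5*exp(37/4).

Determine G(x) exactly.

G(x) = (10*exp(5/4)*exp(2*x**2) + 1)/2

The substitution u = 2*x**2 + 5/4 works: G'(x) is exactly (dG/du)*(du/dx) for that inner function.
A general antiderivative is 5*exp(2*x**2 + 5/4) + C.
The condition gives C = 1/2 + 5*exp(37/4) - (5*exp(37/4)) = 1/2.
So G(x) = (10*exp(5/4)*exp(2*x**2) + 1)/2.
Check: d/dx[(10*exp(5/4)*exp(2*x**2) + 1)/2] = 20*x*exp(5/4)*exp(2*x**2) = G'(x).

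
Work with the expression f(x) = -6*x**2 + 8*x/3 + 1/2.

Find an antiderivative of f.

An antiderivative is F(x) = -(24*x**3 - 16*x**2 - 6*x - 9)/12.

Integrate term by term and add the pieces.
Check: d/dx[-(24*x**3 - 16*x**2 - 6*x - 9)/12] = -6*x**2 + 8*x/3 + 1/2 = f(x).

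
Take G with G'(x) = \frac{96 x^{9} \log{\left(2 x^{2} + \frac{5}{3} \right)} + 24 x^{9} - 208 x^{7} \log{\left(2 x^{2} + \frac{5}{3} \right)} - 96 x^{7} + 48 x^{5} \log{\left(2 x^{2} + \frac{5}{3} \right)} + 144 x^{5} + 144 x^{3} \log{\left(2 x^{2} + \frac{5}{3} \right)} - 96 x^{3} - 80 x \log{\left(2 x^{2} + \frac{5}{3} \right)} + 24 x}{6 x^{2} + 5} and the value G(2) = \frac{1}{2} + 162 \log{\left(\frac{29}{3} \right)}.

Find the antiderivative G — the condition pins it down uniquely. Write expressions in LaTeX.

G(x) = \frac{4 x^{8} \log{\left(2 x^{2} + \frac{5}{3} \right)} - 16 x^{6} \log{\left(2 x^{2} + \frac{5}{3} \right)} + 24 x^{4} \log{\left(2 x^{2} + \frac{5}{3} \right)} - 16 x^{2} \log{\left(2 x^{2} + \frac{5}{3} \right)} + 4 \log{\left(2 x^{2} + \frac{5}{3} \right)} + 1}{2}

G'(x) has the shape u'v + uv' for u = 2 \left(1 - x^{2}\right)^{4} and v = \log{\left(2 x^{2} + \frac{5}{3} \right)} — it is the derivative of the product u*v.
A general antiderivative is 2 \left(1 - x^{2}\right)^{4} \log{\left(2 x^{2} + \frac{5}{3} \right)} + C.
The condition gives C = \frac{1}{2} + 162 \log{\left(\frac{29}{3} \right)} - (162 \log{\left(\frac{29}{3} \right)}) = \frac{1}{2}.
So G(x) = \frac{4 x^{8} \log{\left(2 x^{2} + \frac{5}{3} \right)} - 16 x^{6} \log{\left(2 x^{2} + \frac{5}{3} \right)} + 24 x^{4} \log{\left(2 x^{2} + \frac{5}{3} \right)} - 16 x^{2} \log{\left(2 x^{2} + \frac{5}{3} \right)} + 4 \log{\left(2 x^{2} + \frac{5}{3} \right)} + 1}{2}.
Check: d/dx[\frac{4 x^{8} \log{\left(2 x^{2} + \frac{5}{3} \right)} - 16 x^{6} \log{\left(2 x^{2} + \frac{5}{3} \right)} + 24 x^{4} \log{\left(2 x^{2} + \frac{5}{3} \right)} - 16 x^{2} \log{\left(2 x^{2} + \frac{5}{3} \right)} + 4 \log{\left(2 x^{2} + \frac{5}{3} \right)} + 1}{2}] = \frac{96 x^{9} \log{\left(2 x^{2} + \frac{5}{3} \right)} + 24 x^{9} - 208 x^{7} \log{\left(2 x^{2} + \frac{5}{3} \right)} - 96 x^{7} + 48 x^{5} \log{\left(2 x^{2} + \frac{5}{3} \right)} + 144 x^{5} + 144 x^{3} \log{\left(2 x^{2} + \frac{5}{3} \right)} - 96 x^{3} - 80 x \log{\left(2 x^{2} + \frac{5}{3} \right)} + 24 x}{6 x^{2} + 5} = G'(x).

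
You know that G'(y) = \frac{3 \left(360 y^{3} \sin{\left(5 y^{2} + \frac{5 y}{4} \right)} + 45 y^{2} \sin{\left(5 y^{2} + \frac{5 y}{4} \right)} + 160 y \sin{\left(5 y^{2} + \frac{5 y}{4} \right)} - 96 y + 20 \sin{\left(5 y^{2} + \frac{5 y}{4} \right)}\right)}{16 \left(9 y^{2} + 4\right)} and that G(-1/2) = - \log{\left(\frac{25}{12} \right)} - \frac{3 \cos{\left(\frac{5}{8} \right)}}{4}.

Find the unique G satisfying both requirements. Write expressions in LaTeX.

G(y) = - \frac{4 \log{\left(3 y^{2} + \frac{4}{3} \right)} + 3 \cos{\left(5 y^{2} + \frac{5 y}{4} \right)}}{4}

Any candidate G(y) must reproduce the stated G'(y) exactly.
A general antiderivative is - \log{\left(3 y^{2} + \frac{4}{3} \right)} - \frac{3 \cos{\left(5 y^{2} + \frac{5 y}{4} \right)}}{4} + C.
The condition gives C = - \log{\left(\frac{25}{12} \right)} - \frac{3 \cos{\left(\frac{5}{8} \right)}}{4} - (- \log{\left(\frac{25}{12} \right)} - \frac{3 \cos{\left(\frac{5}{8} \right)}}{4}) = 0.
So G(y) = - \frac{4 \log{\left(3 y^{2} + \frac{4}{3} \right)} + 3 \cos{\left(5 y^{2} + \frac{5 y}{4} \right)}}{4}.
Check: d/dy[- \frac{4 \log{\left(3 y^{2} + \frac{4}{3} \right)} + 3 \cos{\left(5 y^{2} + \frac{5 y}{4} \right)}}{4}] = \frac{1080 y^{3} \sin{\left(5 y^{2} + \frac{5 y}{4} \right)} + 135 y^{2} \sin{\left(5 y^{2} + \frac{5 y}{4} \right)} + 480 y \sin{\left(5 y^{2} + \frac{5 y}{4} \right)} - 288 y + 60 \sin{\left(5 y^{2} + \frac{5 y}{4} \right)}}{144 y^{2} + 64}, which equals G'(y).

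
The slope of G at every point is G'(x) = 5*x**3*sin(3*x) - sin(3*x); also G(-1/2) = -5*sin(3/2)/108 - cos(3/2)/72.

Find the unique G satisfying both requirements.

Integrate term by term and add the pieces.
A general antiderivative is -5*x**3*cos(3*x)/3 + 5*x**2*sin(3*x)/3 + 10*x*cos(3*x)/9 - 10*sin(3*x)/27 + cos(3*x)/3 + C.
The condition gives C = -5*sin(3/2)/108 - cos(3/2)/72 - (-5*sin(3/2)/108 - cos(3/2)/72) = 0.
So G(x) = (-45*x**3*cos(3*x) + 45*x**2*sin(3*x) + 30*x*cos(3*x) - 10*sin(3*x) + 9*cos(3*x))/27.
Check: d/dx[(-45*x**3*cos(3*x) + 45*x**2*sin(3*x) + 30*x*cos(3*x) - 10*sin(3*x) + 9*cos(3*x))/27] = 5*x**3*sin(3*x) - sin(3*x) = G'(x).

G(x) = (-45*x**3*cos(3*x) + 45*x**2*sin(3*x) + 30*x*cos(3*x) - 10*sin(3*x) + 9*cos(3*x))/27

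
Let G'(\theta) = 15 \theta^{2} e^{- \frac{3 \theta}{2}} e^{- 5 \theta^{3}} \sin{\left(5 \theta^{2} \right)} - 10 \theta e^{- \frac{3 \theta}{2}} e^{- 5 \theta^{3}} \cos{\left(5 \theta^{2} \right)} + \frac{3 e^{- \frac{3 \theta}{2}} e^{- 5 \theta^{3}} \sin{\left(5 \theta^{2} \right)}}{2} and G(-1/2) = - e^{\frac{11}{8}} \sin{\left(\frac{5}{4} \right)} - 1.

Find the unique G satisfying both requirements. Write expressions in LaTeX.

G(\theta) = - e^{- 5 \theta^{3} - \frac{3 \theta}{2}} \sin{\left(5 \theta^{2} \right)} - 1

G'(\theta) has the shape u'v + uv' for u = - e^{- 5 \theta^{3} - \frac{3 \theta}{2}} and v = \sin{\left(5 \theta^{2} \right)} — it is the derivative of the product u*v.
A general antiderivative is - e^{- 5 \theta^{3} - \frac{3 \theta}{2}} \sin{\left(5 \theta^{2} \right)} + C.
The condition gives C = - e^{\frac{11}{8}} \sin{\left(\frac{5}{4} \right)} - 1 - (- e^{\frac{11}{8}} \sin{\left(\frac{5}{4} \right)}) = -1.
So G(\theta) = - e^{- 5 \theta^{3} - \frac{3 \theta}{2}} \sin{\left(5 \theta^{2} \right)} - 1.
Check: d/d\theta[- e^{- 5 \theta^{3} - \frac{3 \theta}{2}} \sin{\left(5 \theta^{2} \right)} - 1] = \frac{\left(30 \theta^{2} \sin{\left(5 \theta^{2} \right)} - 20 \theta \cos{\left(5 \theta^{2} \right)} + 3 \sin{\left(5 \theta^{2} \right)}\right) e^{- \frac{3 \theta}{2}} e^{- 5 \theta^{3}}}{2}, which equals G'(\theta).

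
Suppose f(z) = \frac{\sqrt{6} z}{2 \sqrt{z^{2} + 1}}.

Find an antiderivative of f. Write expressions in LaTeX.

An antiderivative is F(z) = \frac{\sqrt{6} \sqrt{z^{2} + 1}}{2}.

The substitution u = \frac{3 z^{2}}{2} + \frac{3}{2} works: f is exactly (dF/du)*(du/dz) for that inner function.
Check: d/dz[\frac{\sqrt{6} \sqrt{z^{2} + 1}}{2}] = \frac{\sqrt{6} z}{2 \sqrt{z^{2} + 1}} = f(z).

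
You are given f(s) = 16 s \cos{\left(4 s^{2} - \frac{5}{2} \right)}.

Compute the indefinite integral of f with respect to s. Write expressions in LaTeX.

f matches the chain-rule pattern g'(h)*h' with inner function h(s) = 4 s^{2} - \frac{5}{2}; substituting u = h(s) collapses the integral.
Check: d/ds[2 \sin{\left(4 s^{2} - \frac{5}{2} \right)}] = 16 s \cos{\left(4 s^{2} - \frac{5}{2} \right)} = f(s).

F(s) = 2 \sin{\left(4 s^{2} - \frac{5}{2} \right)} + C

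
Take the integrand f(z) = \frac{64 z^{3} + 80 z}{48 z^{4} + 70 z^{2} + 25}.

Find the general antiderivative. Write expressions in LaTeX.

Any candidate F(z) must reproduce f(z) exactly when differentiated.
Check: d/dz[- \frac{2 \left(2 \log{\left(2 z^{2} + \frac{5}{3} \right)} - 3 \log{\left(4 z^{2} + \frac{5}{2} \right)}\right)}{3}] = \frac{64 z^{3} + 80 z}{48 z^{4} + 70 z^{2} + 25} = f(z).

F(z) = - \frac{2 \left(2 \log{\left(2 z^{2} + \frac{5}{3} \right)} - 3 \log{\left(4 z^{2} + \frac{5}{2} \right)}\right)}{3} + C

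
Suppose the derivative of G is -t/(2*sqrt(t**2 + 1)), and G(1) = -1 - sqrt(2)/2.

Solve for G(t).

G'(t) matches the chain-rule pattern g'(h)*h' with inner function h(t) = t**2 + 1; substituting u = h(t) collapses the integral.
A general antiderivative is -sqrt(t**2 + 1)/2 + C.
The condition gives C = -1 - sqrt(2)/2 - (-sqrt(2)/2) = -1.
So G(t) = -sqrt(t**2 + 1)/2 - 1.
Check: d/dt[-sqrt(t**2 + 1)/2 - 1] = -t/(2*sqrt(t**2 + 1)) = G'(t).

G(t) = -sqrt(t**2 + 1)/2 - 1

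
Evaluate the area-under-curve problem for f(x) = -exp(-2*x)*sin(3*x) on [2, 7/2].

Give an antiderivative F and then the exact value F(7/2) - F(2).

Antiderivative: F(x) = (2*sin(3*x) + 3*cos(3*x))*exp(-2*x)/13; value = -3*exp(-4)*cos(6)/13 + 2*exp(-7)*sin(21/2)/13 + 3*exp(-7)*cos(21/2)/13 - 2*exp(-4)*sin(6)/13

Any candidate F(x) must reproduce f(x) exactly when differentiated.
F(x) = (2*sin(3*x) + 3*cos(3*x))*exp(-2*x)/13 is an antiderivative of f.
Check: d/dx[(2*sin(3*x) + 3*cos(3*x))*exp(-2*x)/13] = -exp(-2*x)*sin(3*x) = f(x).
F(7/2) = 2*exp(-7)*sin(21/2)/13 + 3*exp(-7)*cos(21/2)/13; F(2) = 2*exp(-4)*sin(6)/13 + 3*exp(-4)*cos(6)/13.
Integral = F(7/2) - F(2) = -3*exp(-4)*cos(6)/13 + 2*exp(-7)*sin(21/2)/13 + 3*exp(-7)*cos(21/2)/13 - 2*exp(-4)*sin(6)/13.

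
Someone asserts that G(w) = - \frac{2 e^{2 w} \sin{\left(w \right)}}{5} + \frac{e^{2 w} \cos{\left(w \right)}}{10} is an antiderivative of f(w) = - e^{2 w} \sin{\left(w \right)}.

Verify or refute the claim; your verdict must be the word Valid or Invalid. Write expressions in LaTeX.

Invalid: d/dw[G] - f = \frac{e^{2 w} \sin{\left(w \right)}}{10} - \frac{e^{2 w} \cos{\left(w \right)}}{5}, which is not 0.

d/dw[G] = - \frac{9 e^{2 w} \sin{\left(w \right)}}{10} - \frac{e^{2 w} \cos{\left(w \right)}}{5}
d/dw[G] - f(w) = \frac{e^{2 w} \sin{\left(w \right)}}{10} - \frac{e^{2 w} \cos{\left(w \right)}}{5} != 0.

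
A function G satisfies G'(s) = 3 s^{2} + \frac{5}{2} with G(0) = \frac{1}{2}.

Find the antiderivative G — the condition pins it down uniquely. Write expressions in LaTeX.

Whatever form G(s) takes, its d/ds must return the stated G'(s).
A general antiderivative is s^{3} + \frac{5 s}{2} + C.
The condition gives C = \frac{1}{2} - (0) = \frac{1}{2}.
So G(s) = s^{3} + \frac{5 s}{2} + \frac{1}{2}.
Check: d/ds[s^{3} + \frac{5 s}{2} + \frac{1}{2}] = 3 s^{2} + \frac{5}{2} = G'(s).

G(s) = s^{3} + \frac{5 s}{2} + \frac{1}{2}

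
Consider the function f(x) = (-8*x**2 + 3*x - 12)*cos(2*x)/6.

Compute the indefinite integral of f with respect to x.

Recover f(x) by differentiating a candidate F(x); any mismatch rules it out.
Check: d/dx[-2*x**2*sin(2*x)/3 + x*sin(2*x)/4 - 2*x*cos(2*x)/3 - 2*sin(2*x)/3 + cos(2*x)/8] = -4*x**2*cos(2*x)/3 + x*cos(2*x)/2 - 2*cos(2*x), which equals f(x).

F(x) = -2*x**2*sin(2*x)/3 + x*sin(2*x)/4 - 2*x*cos(2*x)/3 - 2*sin(2*x)/3 + cos(2*x)/8 + C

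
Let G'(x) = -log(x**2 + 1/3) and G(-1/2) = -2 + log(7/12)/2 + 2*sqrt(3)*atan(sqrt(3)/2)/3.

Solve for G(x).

Recover the given G'(x) by differentiating a candidate G(x); any mismatch rules it out.
A general antiderivative is -x*log(x**2 + 1/3) + 2*x - 2*sqrt(3)*atan(sqrt(3)*x)/3 + C.
The condition gives C = -2 + log(7/12)/2 + 2*sqrt(3)*atan(sqrt(3)/2)/3 - (-1 + log(7/12)/2 + 2*sqrt(3)*atan(sqrt(3)/2)/3) = -1.
So G(x) = -x*log(x**2 + 1/3) + 2*x - 2*sqrt(3)*atan(sqrt(3)*x)/3 - 1.
Check: d/dx[-x*log(x**2 + 1/3) + 2*x - 2*sqrt(3)*atan(sqrt(3)*x)/3 - 1] = -log(x**2 + 1/3) = G'(x).

G(x) = -x*log(x**2 + 1/3) + 2*x - 2*sqrt(3)*atan(sqrt(3)*x)/3 - 1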